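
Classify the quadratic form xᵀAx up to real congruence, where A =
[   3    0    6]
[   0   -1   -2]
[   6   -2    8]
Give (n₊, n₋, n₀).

Answer: (1, 1, 1)

Derivation:
step 0: pivot 3 → sign +
step 1: pivot -1 → sign −
step 2: row/col 2 already zero → sign 0
signature = (1, 1, 1)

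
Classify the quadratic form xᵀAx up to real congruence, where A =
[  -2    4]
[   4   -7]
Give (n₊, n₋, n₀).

step 0: pivot -2 → sign −
step 1: pivot 1 → sign +
signature = (1, 1, 0)

Answer: (1, 1, 0)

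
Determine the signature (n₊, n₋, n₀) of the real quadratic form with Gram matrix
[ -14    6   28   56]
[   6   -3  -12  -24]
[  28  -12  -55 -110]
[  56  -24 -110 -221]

Answer: (1, 3, 0)

Derivation:
step 0: pivot -14 → sign −
step 1: pivot -3/7 → sign −
step 2: pivot 1 → sign +
step 3: pivot -1 → sign −
signature = (1, 3, 0)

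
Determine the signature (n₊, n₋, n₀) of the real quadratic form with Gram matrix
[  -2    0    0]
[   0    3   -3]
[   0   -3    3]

step 0: pivot -2 → sign −
step 1: pivot 3 → sign +
step 2: row/col 2 already zero → sign 0
signature = (1, 1, 1)

Answer: (1, 1, 1)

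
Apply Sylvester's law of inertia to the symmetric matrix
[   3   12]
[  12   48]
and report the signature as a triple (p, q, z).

Answer: (1, 0, 1)

Derivation:
step 0: pivot 3 → sign +
step 1: row/col 1 already zero → sign 0
signature = (1, 0, 1)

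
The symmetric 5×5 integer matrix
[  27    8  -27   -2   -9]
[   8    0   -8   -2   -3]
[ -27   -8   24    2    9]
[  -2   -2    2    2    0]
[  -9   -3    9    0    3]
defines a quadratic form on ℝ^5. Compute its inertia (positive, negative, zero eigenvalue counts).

step 0: pivot 27 → sign +
step 1: pivot -64/27 → sign −
step 2: pivot -3 → sign −
step 3: pivot 43/16 → sign +
step 4: pivot -3/86 → sign −
signature = (2, 3, 0)

Answer: (2, 3, 0)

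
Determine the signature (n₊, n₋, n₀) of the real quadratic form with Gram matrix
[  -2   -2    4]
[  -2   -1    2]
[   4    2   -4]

Answer: (1, 1, 1)

Derivation:
step 0: pivot -2 → sign −
step 1: pivot 1 → sign +
step 2: row/col 2 already zero → sign 0
signature = (1, 1, 1)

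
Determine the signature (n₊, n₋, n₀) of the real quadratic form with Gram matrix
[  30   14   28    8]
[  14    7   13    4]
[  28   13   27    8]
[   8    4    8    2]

Answer: (3, 1, 0)

Derivation:
step 0: pivot 30 → sign +
step 1: pivot 7/15 → sign +
step 2: pivot 6/7 → sign +
step 3: pivot -2/3 → sign −
signature = (3, 1, 0)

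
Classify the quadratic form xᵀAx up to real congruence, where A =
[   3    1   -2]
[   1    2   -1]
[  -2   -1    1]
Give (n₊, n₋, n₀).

Answer: (2, 1, 0)

Derivation:
step 0: pivot 3 → sign +
step 1: pivot 5/3 → sign +
step 2: pivot -2/5 → sign −
signature = (2, 1, 0)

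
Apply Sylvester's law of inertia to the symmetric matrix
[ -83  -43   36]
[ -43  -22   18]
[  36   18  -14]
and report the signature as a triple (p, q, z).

step 0: pivot -83 → sign −
step 1: pivot 23/83 → sign +
step 2: pivot 2/23 → sign +
signature = (2, 1, 0)

Answer: (2, 1, 0)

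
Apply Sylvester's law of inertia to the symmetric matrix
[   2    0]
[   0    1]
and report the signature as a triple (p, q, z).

Answer: (2, 0, 0)

Derivation:
step 0: pivot 2 → sign +
step 1: pivot 1 → sign +
signature = (2, 0, 0)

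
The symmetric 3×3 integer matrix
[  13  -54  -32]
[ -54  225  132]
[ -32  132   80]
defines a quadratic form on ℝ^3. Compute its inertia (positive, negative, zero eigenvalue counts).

step 0: pivot 13 → sign +
step 1: pivot 9/13 → sign +
step 2: row/col 2 already zero → sign 0
signature = (2, 0, 1)

Answer: (2, 0, 1)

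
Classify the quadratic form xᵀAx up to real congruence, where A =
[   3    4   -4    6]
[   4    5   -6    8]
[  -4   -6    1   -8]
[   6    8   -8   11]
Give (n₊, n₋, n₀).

step 0: pivot 3 → sign +
step 1: pivot -1/3 → sign −
step 2: pivot -3 → sign −
step 3: pivot -1 → sign −
signature = (1, 3, 0)

Answer: (1, 3, 0)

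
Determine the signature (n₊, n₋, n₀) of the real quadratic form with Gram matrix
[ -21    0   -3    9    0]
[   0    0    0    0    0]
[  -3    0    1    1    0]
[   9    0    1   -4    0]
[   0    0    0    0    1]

step 0: pivot -21 → sign −
step 1: pivot 10/7 → sign +
step 2: pivot -1/5 → sign −
step 3: pivot 1 → sign +
step 4: row/col 4 already zero → sign 0
signature = (2, 2, 1)

Answer: (2, 2, 1)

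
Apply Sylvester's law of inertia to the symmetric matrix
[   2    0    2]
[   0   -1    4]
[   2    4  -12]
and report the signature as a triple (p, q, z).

Answer: (2, 1, 0)

Derivation:
step 0: pivot 2 → sign +
step 1: pivot -1 → sign −
step 2: pivot 2 → sign +
signature = (2, 1, 0)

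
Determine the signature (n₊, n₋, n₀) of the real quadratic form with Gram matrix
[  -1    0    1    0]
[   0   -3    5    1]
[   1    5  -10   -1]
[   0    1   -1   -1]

step 0: pivot -1 → sign −
step 1: pivot -3 → sign −
step 2: pivot -2/3 → sign −
step 3: row/col 3 already zero → sign 0
signature = (0, 3, 1)

Answer: (0, 3, 1)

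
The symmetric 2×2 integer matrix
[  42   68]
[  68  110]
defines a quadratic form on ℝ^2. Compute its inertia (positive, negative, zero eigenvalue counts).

Answer: (1, 1, 0)

Derivation:
step 0: pivot 42 → sign +
step 1: pivot -2/21 → sign −
signature = (1, 1, 0)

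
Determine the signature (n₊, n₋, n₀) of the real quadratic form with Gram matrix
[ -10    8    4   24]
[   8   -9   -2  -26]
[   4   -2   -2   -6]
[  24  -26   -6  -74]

Answer: (1, 2, 1)

Derivation:
step 0: pivot -10 → sign −
step 1: pivot -13/5 → sign −
step 2: pivot 2/13 → sign +
step 3: row/col 3 already zero → sign 0
signature = (1, 2, 1)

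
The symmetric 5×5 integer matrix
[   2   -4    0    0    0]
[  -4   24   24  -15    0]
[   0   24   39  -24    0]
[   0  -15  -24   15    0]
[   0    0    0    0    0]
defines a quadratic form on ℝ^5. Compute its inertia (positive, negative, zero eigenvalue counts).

step 0: pivot 2 → sign +
step 1: pivot 16 → sign +
step 2: pivot 3 → sign +
step 3: pivot 3/16 → sign +
step 4: row/col 4 already zero → sign 0
signature = (4, 0, 1)

Answer: (4, 0, 1)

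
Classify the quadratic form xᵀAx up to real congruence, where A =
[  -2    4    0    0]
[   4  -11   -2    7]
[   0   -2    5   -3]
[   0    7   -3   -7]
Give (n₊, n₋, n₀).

Answer: (2, 2, 0)

Derivation:
step 0: pivot -2 → sign −
step 1: pivot -3 → sign −
step 2: pivot 19/3 → sign +
step 3: pivot 1/19 → sign +
signature = (2, 2, 0)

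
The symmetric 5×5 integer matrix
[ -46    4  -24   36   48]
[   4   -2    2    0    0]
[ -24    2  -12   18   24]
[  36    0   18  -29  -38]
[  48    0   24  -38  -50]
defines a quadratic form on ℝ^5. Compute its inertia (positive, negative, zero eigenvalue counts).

Answer: (2, 3, 0)

Derivation:
step 0: pivot -46 → sign −
step 1: pivot -38/23 → sign −
step 2: pivot 10/19 → sign +
step 3: pivot 17/5 → sign +
step 4: pivot -6/17 → sign −
signature = (2, 3, 0)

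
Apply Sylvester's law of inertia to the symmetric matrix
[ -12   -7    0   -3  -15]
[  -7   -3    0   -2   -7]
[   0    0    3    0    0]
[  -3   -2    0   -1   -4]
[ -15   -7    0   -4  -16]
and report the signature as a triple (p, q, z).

Answer: (2, 2, 1)

Derivation:
step 0: pivot -12 → sign −
step 1: pivot 13/12 → sign +
step 2: pivot 3 → sign +
step 3: pivot -4/13 → sign −
step 4: row/col 4 already zero → sign 0
signature = (2, 2, 1)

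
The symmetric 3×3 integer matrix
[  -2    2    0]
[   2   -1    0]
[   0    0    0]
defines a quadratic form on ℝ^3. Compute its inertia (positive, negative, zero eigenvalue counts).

step 0: pivot -2 → sign −
step 1: pivot 1 → sign +
step 2: row/col 2 already zero → sign 0
signature = (1, 1, 1)

Answer: (1, 1, 1)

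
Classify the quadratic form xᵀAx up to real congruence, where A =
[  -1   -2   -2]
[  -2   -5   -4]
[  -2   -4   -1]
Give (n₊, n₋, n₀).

Answer: (1, 2, 0)

Derivation:
step 0: pivot -1 → sign −
step 1: pivot -1 → sign −
step 2: pivot 3 → sign +
signature = (1, 2, 0)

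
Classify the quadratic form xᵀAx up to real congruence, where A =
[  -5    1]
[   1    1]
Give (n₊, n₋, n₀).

step 0: pivot -5 → sign −
step 1: pivot 6/5 → sign +
signature = (1, 1, 0)

Answer: (1, 1, 0)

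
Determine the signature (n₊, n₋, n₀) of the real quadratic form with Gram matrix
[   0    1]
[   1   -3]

Answer: (1, 1, 0)

Derivation:
step 0: pivot -3 → sign −
step 1: pivot 1/3 → sign +
signature = (1, 1, 0)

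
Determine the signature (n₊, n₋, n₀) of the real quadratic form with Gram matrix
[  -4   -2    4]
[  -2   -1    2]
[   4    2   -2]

step 0: pivot -4 → sign −
step 1: pivot 2 → sign +
step 2: row/col 2 already zero → sign 0
signature = (1, 1, 1)

Answer: (1, 1, 1)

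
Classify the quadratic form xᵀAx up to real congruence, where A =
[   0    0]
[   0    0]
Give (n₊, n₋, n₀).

step 0: row/col 0 already zero → sign 0
step 1: row/col 1 already zero → sign 0
signature = (0, 0, 2)

Answer: (0, 0, 2)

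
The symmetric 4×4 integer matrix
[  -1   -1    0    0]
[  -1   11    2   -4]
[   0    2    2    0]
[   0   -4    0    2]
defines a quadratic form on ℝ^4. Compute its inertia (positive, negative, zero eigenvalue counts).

step 0: pivot -1 → sign −
step 1: pivot 12 → sign +
step 2: pivot 5/3 → sign +
step 3: pivot 2/5 → sign +
signature = (3, 1, 0)

Answer: (3, 1, 0)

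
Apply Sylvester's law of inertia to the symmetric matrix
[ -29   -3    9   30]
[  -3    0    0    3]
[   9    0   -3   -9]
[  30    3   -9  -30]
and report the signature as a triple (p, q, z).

Answer: (2, 2, 0)

Derivation:
step 0: pivot -29 → sign −
step 1: pivot 9/29 → sign +
step 2: pivot -3 → sign −
step 3: pivot 1 → sign +
signature = (2, 2, 0)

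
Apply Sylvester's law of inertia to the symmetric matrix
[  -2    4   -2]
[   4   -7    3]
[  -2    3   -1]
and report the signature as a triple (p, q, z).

step 0: pivot -2 → sign −
step 1: pivot 1 → sign +
step 2: row/col 2 already zero → sign 0
signature = (1, 1, 1)

Answer: (1, 1, 1)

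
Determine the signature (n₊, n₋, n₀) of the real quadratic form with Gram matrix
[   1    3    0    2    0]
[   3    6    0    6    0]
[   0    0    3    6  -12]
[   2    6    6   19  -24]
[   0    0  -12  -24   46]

step 0: pivot 1 → sign +
step 1: pivot -3 → sign −
step 2: pivot 3 → sign +
step 3: pivot 3 → sign +
step 4: pivot -2 → sign −
signature = (3, 2, 0)

Answer: (3, 2, 0)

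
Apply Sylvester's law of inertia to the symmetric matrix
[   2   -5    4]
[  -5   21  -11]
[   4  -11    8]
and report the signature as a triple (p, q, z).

Answer: (2, 1, 0)

Derivation:
step 0: pivot 2 → sign +
step 1: pivot 17/2 → sign +
step 2: pivot -2/17 → sign −
signature = (2, 1, 0)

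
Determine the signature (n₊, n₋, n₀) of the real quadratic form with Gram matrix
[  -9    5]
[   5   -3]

step 0: pivot -9 → sign −
step 1: pivot -2/9 → sign −
signature = (0, 2, 0)

Answer: (0, 2, 0)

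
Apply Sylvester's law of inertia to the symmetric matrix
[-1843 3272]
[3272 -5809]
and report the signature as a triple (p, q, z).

Answer: (0, 2, 0)

Derivation:
step 0: pivot -1843 → sign −
step 1: pivot -3/1843 → sign −
signature = (0, 2, 0)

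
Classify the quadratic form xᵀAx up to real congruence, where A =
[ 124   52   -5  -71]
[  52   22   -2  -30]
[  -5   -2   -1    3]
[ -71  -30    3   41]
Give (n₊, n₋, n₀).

Answer: (3, 1, 0)

Derivation:
step 0: pivot 124 → sign +
step 1: pivot 6/31 → sign +
step 2: pivot -5/4 → sign −
step 3: pivot 2/15 → sign +
signature = (3, 1, 0)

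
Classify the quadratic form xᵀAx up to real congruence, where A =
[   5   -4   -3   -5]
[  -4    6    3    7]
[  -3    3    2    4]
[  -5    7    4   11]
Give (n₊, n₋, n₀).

step 0: pivot 5 → sign +
step 1: pivot 14/5 → sign +
step 2: pivot 1/14 → sign +
step 3: pivot 1 → sign +
signature = (4, 0, 0)

Answer: (4, 0, 0)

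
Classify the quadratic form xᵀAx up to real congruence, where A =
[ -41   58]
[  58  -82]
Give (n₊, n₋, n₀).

step 0: pivot -41 → sign −
step 1: pivot 2/41 → sign +
signature = (1, 1, 0)

Answer: (1, 1, 0)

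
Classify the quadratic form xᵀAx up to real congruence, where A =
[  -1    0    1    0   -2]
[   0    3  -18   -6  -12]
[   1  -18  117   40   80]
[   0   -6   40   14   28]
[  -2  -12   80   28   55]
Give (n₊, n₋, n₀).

step 0: pivot -1 → sign −
step 1: pivot 3 → sign +
step 2: pivot 10 → sign +
step 3: pivot 2/5 → sign +
step 4: pivot 1 → sign +
signature = (4, 1, 0)

Answer: (4, 1, 0)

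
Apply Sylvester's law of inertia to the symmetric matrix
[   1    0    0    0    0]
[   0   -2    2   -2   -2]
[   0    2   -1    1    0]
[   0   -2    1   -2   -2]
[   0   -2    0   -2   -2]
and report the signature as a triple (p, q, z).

Answer: (2, 2, 1)

Derivation:
step 0: pivot 1 → sign +
step 1: pivot -2 → sign −
step 2: pivot 1 → sign +
step 3: pivot -1 → sign −
step 4: row/col 4 already zero → sign 0
signature = (2, 2, 1)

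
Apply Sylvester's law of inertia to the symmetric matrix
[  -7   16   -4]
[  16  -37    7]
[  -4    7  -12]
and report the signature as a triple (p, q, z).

Answer: (1, 2, 0)

Derivation:
step 0: pivot -7 → sign −
step 1: pivot -3/7 → sign −
step 2: pivot 1 → sign +
signature = (1, 2, 0)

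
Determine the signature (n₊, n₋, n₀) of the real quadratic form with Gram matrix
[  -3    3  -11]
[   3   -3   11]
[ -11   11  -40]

step 0: pivot -3 → sign −
step 1: pivot 1/3 → sign +
step 2: row/col 2 already zero → sign 0
signature = (1, 1, 1)

Answer: (1, 1, 1)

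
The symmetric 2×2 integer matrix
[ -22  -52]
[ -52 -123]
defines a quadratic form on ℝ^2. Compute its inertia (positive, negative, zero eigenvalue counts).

Answer: (0, 2, 0)

Derivation:
step 0: pivot -22 → sign −
step 1: pivot -1/11 → sign −
signature = (0, 2, 0)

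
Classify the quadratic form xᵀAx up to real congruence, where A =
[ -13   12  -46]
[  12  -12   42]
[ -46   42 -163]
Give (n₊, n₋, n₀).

step 0: pivot -13 → sign −
step 1: pivot -12/13 → sign −
step 2: row/col 2 already zero → sign 0
signature = (0, 2, 1)

Answer: (0, 2, 1)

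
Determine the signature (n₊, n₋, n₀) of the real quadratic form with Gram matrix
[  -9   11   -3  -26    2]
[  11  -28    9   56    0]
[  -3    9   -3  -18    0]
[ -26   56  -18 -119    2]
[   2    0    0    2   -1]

Answer: (1, 4, 0)

Derivation:
step 0: pivot -9 → sign −
step 1: pivot -131/9 → sign −
step 2: pivot -6/131 → sign −
step 3: pivot 1 → sign +
step 4: pivot -3 → sign −
signature = (1, 4, 0)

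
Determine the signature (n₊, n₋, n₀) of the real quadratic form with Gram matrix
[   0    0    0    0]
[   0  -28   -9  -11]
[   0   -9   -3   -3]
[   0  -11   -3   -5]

step 0: pivot -28 → sign −
step 1: pivot -3/28 → sign −
step 2: pivot 2 → sign +
step 3: row/col 3 already zero → sign 0
signature = (1, 2, 1)

Answer: (1, 2, 1)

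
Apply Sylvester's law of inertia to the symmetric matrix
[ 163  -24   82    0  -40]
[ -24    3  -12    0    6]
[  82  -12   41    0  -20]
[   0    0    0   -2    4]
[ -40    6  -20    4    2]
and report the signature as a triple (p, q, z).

Answer: (2, 3, 0)

Derivation:
step 0: pivot 163 → sign +
step 1: pivot -87/163 → sign −
step 2: pivot -7/29 → sign −
step 3: pivot -2 → sign −
step 4: pivot 2/7 → sign +
signature = (2, 3, 0)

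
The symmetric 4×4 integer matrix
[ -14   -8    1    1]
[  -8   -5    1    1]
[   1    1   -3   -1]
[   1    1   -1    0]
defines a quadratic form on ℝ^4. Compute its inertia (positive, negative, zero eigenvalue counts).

Answer: (1, 3, 0)

Derivation:
step 0: pivot -14 → sign −
step 1: pivot -3/7 → sign −
step 2: pivot -5/2 → sign −
step 3: pivot 3/5 → sign +
signature = (1, 3, 0)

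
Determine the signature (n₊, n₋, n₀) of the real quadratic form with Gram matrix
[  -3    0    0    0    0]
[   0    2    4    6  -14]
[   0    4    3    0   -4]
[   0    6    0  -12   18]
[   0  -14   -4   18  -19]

step 0: pivot -3 → sign −
step 1: pivot 2 → sign +
step 2: pivot -5 → sign −
step 3: pivot -6/5 → sign −
step 4: pivot 3 → sign +
signature = (2, 3, 0)

Answer: (2, 3, 0)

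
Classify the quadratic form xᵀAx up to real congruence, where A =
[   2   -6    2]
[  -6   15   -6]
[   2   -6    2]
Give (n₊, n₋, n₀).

Answer: (1, 1, 1)

Derivation:
step 0: pivot 2 → sign +
step 1: pivot -3 → sign −
step 2: row/col 2 already zero → sign 0
signature = (1, 1, 1)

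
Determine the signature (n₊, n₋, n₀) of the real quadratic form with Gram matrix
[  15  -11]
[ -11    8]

step 0: pivot 15 → sign +
step 1: pivot -1/15 → sign −
signature = (1, 1, 0)

Answer: (1, 1, 0)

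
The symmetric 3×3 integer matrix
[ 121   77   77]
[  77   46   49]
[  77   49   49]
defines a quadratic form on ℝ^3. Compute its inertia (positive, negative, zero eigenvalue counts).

step 0: pivot 121 → sign +
step 1: pivot -3 → sign −
step 2: row/col 2 already zero → sign 0
signature = (1, 1, 1)

Answer: (1, 1, 1)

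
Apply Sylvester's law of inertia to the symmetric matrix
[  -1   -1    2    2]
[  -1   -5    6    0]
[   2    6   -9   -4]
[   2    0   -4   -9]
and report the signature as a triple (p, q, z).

step 0: pivot -1 → sign −
step 1: pivot -4 → sign −
step 2: pivot -1 → sign −
step 3: row/col 3 already zero → sign 0
signature = (0, 3, 1)

Answer: (0, 3, 1)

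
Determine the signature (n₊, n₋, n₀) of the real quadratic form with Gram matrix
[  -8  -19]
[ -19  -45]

Answer: (1, 1, 0)

Derivation:
step 0: pivot -8 → sign −
step 1: pivot 1/8 → sign +
signature = (1, 1, 0)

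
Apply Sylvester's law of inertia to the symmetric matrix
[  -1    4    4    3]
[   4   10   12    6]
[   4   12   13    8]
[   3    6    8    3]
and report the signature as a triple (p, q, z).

Answer: (1, 3, 0)

Derivation:
step 0: pivot -1 → sign −
step 1: pivot 26 → sign +
step 2: pivot -15/13 → sign −
step 3: pivot -2/15 → sign −
signature = (1, 3, 0)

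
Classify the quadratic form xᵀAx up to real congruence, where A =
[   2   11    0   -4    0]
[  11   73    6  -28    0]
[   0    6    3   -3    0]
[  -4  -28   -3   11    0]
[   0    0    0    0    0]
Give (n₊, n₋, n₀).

step 0: pivot 2 → sign +
step 1: pivot 25/2 → sign +
step 2: pivot 3/25 → sign +
step 3: row/col 3 already zero → sign 0
step 4: row/col 4 already zero → sign 0
signature = (3, 0, 2)

Answer: (3, 0, 2)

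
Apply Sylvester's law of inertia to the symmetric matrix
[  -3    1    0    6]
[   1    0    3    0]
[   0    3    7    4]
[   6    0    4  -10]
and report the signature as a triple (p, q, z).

step 0: pivot -3 → sign −
step 1: pivot 1/3 → sign +
step 2: pivot -20 → sign −
step 3: pivot -1/5 → sign −
signature = (1, 3, 0)

Answer: (1, 3, 0)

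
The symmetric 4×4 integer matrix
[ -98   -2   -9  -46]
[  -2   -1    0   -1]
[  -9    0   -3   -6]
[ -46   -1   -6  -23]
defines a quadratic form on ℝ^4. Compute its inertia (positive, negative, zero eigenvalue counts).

Answer: (1, 3, 0)

Derivation:
step 0: pivot -98 → sign −
step 1: pivot -47/49 → sign −
step 2: pivot -201/94 → sign −
step 3: pivot 6/67 → sign +
signature = (1, 3, 0)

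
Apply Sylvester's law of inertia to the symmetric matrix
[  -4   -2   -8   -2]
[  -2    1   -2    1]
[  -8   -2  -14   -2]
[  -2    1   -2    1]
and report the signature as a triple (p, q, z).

step 0: pivot -4 → sign −
step 1: pivot 2 → sign +
step 2: row/col 2 already zero → sign 0
step 3: row/col 3 already zero → sign 0
signature = (1, 1, 2)

Answer: (1, 1, 2)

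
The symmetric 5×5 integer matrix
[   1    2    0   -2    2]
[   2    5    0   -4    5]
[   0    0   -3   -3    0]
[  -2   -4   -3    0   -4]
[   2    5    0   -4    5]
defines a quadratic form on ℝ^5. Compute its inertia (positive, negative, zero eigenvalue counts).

step 0: pivot 1 → sign +
step 1: pivot 1 → sign +
step 2: pivot -3 → sign −
step 3: pivot -1 → sign −
step 4: row/col 4 already zero → sign 0
signature = (2, 2, 1)

Answer: (2, 2, 1)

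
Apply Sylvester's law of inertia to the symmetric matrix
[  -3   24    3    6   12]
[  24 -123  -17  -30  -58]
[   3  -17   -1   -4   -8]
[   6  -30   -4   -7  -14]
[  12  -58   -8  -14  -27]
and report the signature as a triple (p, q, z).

step 0: pivot -3 → sign −
step 1: pivot 69 → sign +
step 2: pivot 89/69 → sign +
step 3: pivot 25/89 → sign +
step 4: pivot 1/25 → sign +
signature = (4, 1, 0)

Answer: (4, 1, 0)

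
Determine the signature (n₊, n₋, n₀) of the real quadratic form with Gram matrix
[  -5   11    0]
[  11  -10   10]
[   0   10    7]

step 0: pivot -5 → sign −
step 1: pivot 71/5 → sign +
step 2: pivot -3/71 → sign −
signature = (1, 2, 0)

Answer: (1, 2, 0)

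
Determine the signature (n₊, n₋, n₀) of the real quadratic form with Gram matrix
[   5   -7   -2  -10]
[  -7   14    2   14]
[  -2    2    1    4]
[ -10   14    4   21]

Answer: (4, 0, 0)

Derivation:
step 0: pivot 5 → sign +
step 1: pivot 21/5 → sign +
step 2: pivot 1/21 → sign +
step 3: pivot 1 → sign +
signature = (4, 0, 0)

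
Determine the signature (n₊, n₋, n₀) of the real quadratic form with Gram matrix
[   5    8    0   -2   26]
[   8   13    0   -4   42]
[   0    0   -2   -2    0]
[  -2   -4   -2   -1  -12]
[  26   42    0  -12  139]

step 0: pivot 5 → sign +
step 1: pivot 1/5 → sign +
step 2: pivot -2 → sign −
step 3: pivot -3 → sign −
step 4: pivot 3 → sign +
signature = (3, 2, 0)

Answer: (3, 2, 0)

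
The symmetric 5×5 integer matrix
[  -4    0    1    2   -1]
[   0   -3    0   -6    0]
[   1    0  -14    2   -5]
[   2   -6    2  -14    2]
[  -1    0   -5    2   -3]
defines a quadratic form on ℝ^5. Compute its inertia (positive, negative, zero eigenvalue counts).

step 0: pivot -4 → sign −
step 1: pivot -3 → sign −
step 2: pivot -55/4 → sign −
step 3: pivot -6/11 → sign −
step 4: pivot -1/5 → sign −
signature = (0, 5, 0)

Answer: (0, 5, 0)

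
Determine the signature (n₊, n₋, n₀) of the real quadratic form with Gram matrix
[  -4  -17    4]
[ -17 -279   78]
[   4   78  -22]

Answer: (0, 3, 0)

Derivation:
step 0: pivot -4 → sign −
step 1: pivot -827/4 → sign −
step 2: pivot -2/827 → sign −
signature = (0, 3, 0)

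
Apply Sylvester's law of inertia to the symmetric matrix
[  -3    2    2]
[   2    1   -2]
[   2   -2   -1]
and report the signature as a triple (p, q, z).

step 0: pivot -3 → sign −
step 1: pivot 7/3 → sign +
step 2: pivot 1/7 → sign +
signature = (2, 1, 0)

Answer: (2, 1, 0)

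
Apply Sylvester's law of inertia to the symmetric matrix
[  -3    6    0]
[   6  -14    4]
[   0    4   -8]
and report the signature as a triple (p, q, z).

step 0: pivot -3 → sign −
step 1: pivot -2 → sign −
step 2: row/col 2 already zero → sign 0
signature = (0, 2, 1)

Answer: (0, 2, 1)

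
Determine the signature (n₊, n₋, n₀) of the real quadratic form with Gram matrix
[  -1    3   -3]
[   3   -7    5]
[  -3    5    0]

step 0: pivot -1 → sign −
step 1: pivot 2 → sign +
step 2: pivot 1 → sign +
signature = (2, 1, 0)

Answer: (2, 1, 0)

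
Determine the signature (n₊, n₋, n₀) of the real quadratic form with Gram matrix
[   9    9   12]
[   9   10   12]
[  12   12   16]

Answer: (2, 0, 1)

Derivation:
step 0: pivot 9 → sign +
step 1: pivot 1 → sign +
step 2: row/col 2 already zero → sign 0
signature = (2, 0, 1)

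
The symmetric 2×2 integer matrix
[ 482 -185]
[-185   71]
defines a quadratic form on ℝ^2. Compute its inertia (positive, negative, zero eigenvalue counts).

Answer: (1, 1, 0)

Derivation:
step 0: pivot 482 → sign +
step 1: pivot -3/482 → sign −
signature = (1, 1, 0)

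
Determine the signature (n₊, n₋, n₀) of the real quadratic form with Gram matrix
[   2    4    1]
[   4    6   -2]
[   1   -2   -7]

Answer: (2, 1, 0)

Derivation:
step 0: pivot 2 → sign +
step 1: pivot -2 → sign −
step 2: pivot 1/2 → sign +
signature = (2, 1, 0)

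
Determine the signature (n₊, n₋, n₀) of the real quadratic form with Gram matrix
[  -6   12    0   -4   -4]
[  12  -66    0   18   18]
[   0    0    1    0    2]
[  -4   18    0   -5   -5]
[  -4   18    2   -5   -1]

step 0: pivot -6 → sign −
step 1: pivot -42 → sign −
step 2: pivot 1 → sign +
step 3: pivot 1/21 → sign +
step 4: row/col 4 already zero → sign 0
signature = (2, 2, 1)

Answer: (2, 2, 1)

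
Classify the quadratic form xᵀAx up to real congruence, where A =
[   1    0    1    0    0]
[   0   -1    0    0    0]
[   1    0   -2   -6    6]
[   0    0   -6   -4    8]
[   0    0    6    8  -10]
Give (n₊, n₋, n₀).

step 0: pivot 1 → sign +
step 1: pivot -1 → sign −
step 2: pivot -3 → sign −
step 3: pivot 8 → sign +
step 4: row/col 4 already zero → sign 0
signature = (2, 2, 1)

Answer: (2, 2, 1)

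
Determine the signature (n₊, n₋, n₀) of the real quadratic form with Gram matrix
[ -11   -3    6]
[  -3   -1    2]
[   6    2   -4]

Answer: (0, 2, 1)

Derivation:
step 0: pivot -11 → sign −
step 1: pivot -2/11 → sign −
step 2: row/col 2 already zero → sign 0
signature = (0, 2, 1)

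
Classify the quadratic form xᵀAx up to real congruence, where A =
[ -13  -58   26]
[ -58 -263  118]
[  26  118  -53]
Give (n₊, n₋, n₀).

step 0: pivot -13 → sign −
step 1: pivot -55/13 → sign −
step 2: pivot -3/55 → sign −
signature = (0, 3, 0)

Answer: (0, 3, 0)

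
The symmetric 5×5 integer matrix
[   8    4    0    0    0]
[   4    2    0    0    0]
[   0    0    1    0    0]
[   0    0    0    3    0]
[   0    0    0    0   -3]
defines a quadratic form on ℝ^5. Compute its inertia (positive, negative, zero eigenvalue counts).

Answer: (3, 1, 1)

Derivation:
step 0: pivot 8 → sign +
step 1: pivot 1 → sign +
step 2: pivot 3 → sign +
step 3: pivot -3 → sign −
step 4: row/col 4 already zero → sign 0
signature = (3, 1, 1)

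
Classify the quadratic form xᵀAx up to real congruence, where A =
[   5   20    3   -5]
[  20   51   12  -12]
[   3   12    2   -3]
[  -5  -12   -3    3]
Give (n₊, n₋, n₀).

step 0: pivot 5 → sign +
step 1: pivot -29 → sign −
step 2: pivot 1/5 → sign +
step 3: pivot 6/29 → sign +
signature = (3, 1, 0)

Answer: (3, 1, 0)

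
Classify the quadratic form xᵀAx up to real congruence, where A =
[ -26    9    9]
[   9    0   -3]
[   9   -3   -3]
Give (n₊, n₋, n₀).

step 0: pivot -26 → sign −
step 1: pivot 81/26 → sign +
step 2: pivot 1/9 → sign +
signature = (2, 1, 0)

Answer: (2, 1, 0)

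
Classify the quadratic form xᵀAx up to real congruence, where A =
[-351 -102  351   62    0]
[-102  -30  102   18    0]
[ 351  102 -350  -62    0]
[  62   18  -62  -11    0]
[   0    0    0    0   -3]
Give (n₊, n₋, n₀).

Answer: (1, 4, 0)

Derivation:
step 0: pivot -351 → sign −
step 1: pivot -14/39 → sign −
step 2: pivot 1 → sign +
step 3: pivot -1/21 → sign −
step 4: pivot -3 → sign −
signature = (1, 4, 0)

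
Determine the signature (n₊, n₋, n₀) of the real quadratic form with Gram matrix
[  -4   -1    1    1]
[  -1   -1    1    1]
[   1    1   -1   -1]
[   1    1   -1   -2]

Answer: (0, 3, 1)

Derivation:
step 0: pivot -4 → sign −
step 1: pivot -3/4 → sign −
step 2: pivot -1 → sign −
step 3: row/col 3 already zero → sign 0
signature = (0, 3, 1)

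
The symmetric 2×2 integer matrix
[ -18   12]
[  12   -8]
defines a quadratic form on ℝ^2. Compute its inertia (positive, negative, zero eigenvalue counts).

step 0: pivot -18 → sign −
step 1: row/col 1 already zero → sign 0
signature = (0, 1, 1)

Answer: (0, 1, 1)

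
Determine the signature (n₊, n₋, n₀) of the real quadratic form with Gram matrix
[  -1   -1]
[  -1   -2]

step 0: pivot -1 → sign −
step 1: pivot -1 → sign −
signature = (0, 2, 0)

Answer: (0, 2, 0)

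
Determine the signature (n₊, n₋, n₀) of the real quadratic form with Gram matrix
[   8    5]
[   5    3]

Answer: (1, 1, 0)

Derivation:
step 0: pivot 8 → sign +
step 1: pivot -1/8 → sign −
signature = (1, 1, 0)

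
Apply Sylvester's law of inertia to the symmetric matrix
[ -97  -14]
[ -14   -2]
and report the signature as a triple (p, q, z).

Answer: (1, 1, 0)

Derivation:
step 0: pivot -97 → sign −
step 1: pivot 2/97 → sign +
signature = (1, 1, 0)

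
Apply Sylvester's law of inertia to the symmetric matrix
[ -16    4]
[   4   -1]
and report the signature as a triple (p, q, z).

Answer: (0, 1, 1)

Derivation:
step 0: pivot -16 → sign −
step 1: row/col 1 already zero → sign 0
signature = (0, 1, 1)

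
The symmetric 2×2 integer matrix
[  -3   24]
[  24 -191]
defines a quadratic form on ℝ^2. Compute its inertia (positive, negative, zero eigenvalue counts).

Answer: (1, 1, 0)

Derivation:
step 0: pivot -3 → sign −
step 1: pivot 1 → sign +
signature = (1, 1, 0)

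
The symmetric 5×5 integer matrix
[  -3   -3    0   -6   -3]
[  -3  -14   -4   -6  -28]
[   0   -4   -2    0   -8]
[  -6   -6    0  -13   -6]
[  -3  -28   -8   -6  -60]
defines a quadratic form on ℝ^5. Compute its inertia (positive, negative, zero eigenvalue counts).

Answer: (1, 4, 0)

Derivation:
step 0: pivot -3 → sign −
step 1: pivot -11 → sign −
step 2: pivot -6/11 → sign −
step 3: pivot -1 → sign −
step 4: pivot 2 → sign +
signature = (1, 4, 0)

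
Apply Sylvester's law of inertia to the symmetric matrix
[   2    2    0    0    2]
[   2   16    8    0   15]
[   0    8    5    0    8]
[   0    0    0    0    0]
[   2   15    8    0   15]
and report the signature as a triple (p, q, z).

step 0: pivot 2 → sign +
step 1: pivot 14 → sign +
step 2: pivot 3/7 → sign +
step 3: pivot 1/6 → sign +
step 4: row/col 4 already zero → sign 0
signature = (4, 0, 1)

Answer: (4, 0, 1)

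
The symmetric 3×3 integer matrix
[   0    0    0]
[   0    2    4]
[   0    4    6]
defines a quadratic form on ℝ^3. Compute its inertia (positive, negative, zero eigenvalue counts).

Answer: (1, 1, 1)

Derivation:
step 0: pivot 2 → sign +
step 1: pivot -2 → sign −
step 2: row/col 2 already zero → sign 0
signature = (1, 1, 1)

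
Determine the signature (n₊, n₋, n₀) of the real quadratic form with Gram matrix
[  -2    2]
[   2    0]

Answer: (1, 1, 0)

Derivation:
step 0: pivot -2 → sign −
step 1: pivot 2 → sign +
signature = (1, 1, 0)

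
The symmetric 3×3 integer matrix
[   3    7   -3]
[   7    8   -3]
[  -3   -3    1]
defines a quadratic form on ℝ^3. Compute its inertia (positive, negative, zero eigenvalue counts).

step 0: pivot 3 → sign +
step 1: pivot -25/3 → sign −
step 2: pivot -2/25 → sign −
signature = (1, 2, 0)

Answer: (1, 2, 0)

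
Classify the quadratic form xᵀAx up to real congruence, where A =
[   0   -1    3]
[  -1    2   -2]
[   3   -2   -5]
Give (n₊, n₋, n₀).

Answer: (2, 1, 0)

Derivation:
step 0: pivot 2 → sign +
step 1: pivot -1/2 → sign −
step 2: pivot 1 → sign +
signature = (2, 1, 0)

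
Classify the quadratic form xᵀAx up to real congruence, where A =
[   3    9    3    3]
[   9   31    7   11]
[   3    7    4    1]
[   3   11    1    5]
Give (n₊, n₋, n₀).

Answer: (3, 1, 0)

Derivation:
step 0: pivot 3 → sign +
step 1: pivot 4 → sign +
step 2: pivot 1 → sign +
step 3: pivot -1 → sign −
signature = (3, 1, 0)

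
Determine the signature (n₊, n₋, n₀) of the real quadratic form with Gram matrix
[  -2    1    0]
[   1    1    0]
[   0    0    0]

step 0: pivot -2 → sign −
step 1: pivot 3/2 → sign +
step 2: row/col 2 already zero → sign 0
signature = (1, 1, 1)

Answer: (1, 1, 1)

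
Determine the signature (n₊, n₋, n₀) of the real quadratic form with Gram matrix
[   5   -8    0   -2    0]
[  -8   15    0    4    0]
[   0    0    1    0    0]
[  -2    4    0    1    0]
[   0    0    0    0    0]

Answer: (3, 1, 1)

Derivation:
step 0: pivot 5 → sign +
step 1: pivot 11/5 → sign +
step 2: pivot 1 → sign +
step 3: pivot -1/11 → sign −
step 4: row/col 4 already zero → sign 0
signature = (3, 1, 1)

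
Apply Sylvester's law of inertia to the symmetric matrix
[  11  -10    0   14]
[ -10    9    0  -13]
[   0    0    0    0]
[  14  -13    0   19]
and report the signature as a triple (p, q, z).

Answer: (2, 1, 1)

Derivation:
step 0: pivot 11 → sign +
step 1: pivot -1/11 → sign −
step 2: pivot 2 → sign +
step 3: row/col 3 already zero → sign 0
signature = (2, 1, 1)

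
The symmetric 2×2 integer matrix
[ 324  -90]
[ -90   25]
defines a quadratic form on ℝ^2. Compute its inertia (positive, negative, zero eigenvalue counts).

step 0: pivot 324 → sign +
step 1: row/col 1 already zero → sign 0
signature = (1, 0, 1)

Answer: (1, 0, 1)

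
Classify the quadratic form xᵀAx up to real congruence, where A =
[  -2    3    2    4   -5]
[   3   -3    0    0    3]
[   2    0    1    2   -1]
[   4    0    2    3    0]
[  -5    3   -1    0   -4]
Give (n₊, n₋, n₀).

Answer: (2, 3, 0)

Derivation:
step 0: pivot -2 → sign −
step 1: pivot 3/2 → sign +
step 2: pivot -3 → sign −
step 3: pivot -1 → sign −
step 4: pivot 2 → sign +
signature = (2, 3, 0)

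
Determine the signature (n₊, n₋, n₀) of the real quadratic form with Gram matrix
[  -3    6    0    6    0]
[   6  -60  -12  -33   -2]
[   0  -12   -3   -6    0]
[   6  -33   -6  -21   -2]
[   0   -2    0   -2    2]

Answer: (2, 3, 0)

Derivation:
step 0: pivot -3 → sign −
step 1: pivot -48 → sign −
step 2: pivot 3/16 → sign +
step 3: pivot -3 → sign −
step 4: pivot 2/3 → sign +
signature = (2, 3, 0)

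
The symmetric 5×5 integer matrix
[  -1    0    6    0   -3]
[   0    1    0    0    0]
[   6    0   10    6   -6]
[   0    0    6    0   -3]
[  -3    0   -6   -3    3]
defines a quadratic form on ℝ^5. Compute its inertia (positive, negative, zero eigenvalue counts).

Answer: (2, 3, 0)

Derivation:
step 0: pivot -1 → sign −
step 1: pivot 1 → sign +
step 2: pivot 46 → sign +
step 3: pivot -18/23 → sign −
step 4: pivot -1/2 → sign −
signature = (2, 3, 0)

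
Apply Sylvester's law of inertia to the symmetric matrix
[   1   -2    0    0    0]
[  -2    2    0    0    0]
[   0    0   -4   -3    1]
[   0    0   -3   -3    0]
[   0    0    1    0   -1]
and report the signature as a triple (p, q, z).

step 0: pivot 1 → sign +
step 1: pivot -2 → sign −
step 2: pivot -4 → sign −
step 3: pivot -3/4 → sign −
step 4: row/col 4 already zero → sign 0
signature = (1, 3, 1)

Answer: (1, 3, 1)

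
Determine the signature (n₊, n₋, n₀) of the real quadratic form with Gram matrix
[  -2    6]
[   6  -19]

step 0: pivot -2 → sign −
step 1: pivot -1 → sign −
signature = (0, 2, 0)

Answer: (0, 2, 0)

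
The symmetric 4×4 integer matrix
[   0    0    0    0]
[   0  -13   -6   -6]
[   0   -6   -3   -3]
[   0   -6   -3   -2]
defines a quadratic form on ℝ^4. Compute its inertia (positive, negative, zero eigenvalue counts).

step 0: pivot -13 → sign −
step 1: pivot -3/13 → sign −
step 2: pivot 1 → sign +
step 3: row/col 3 already zero → sign 0
signature = (1, 2, 1)

Answer: (1, 2, 1)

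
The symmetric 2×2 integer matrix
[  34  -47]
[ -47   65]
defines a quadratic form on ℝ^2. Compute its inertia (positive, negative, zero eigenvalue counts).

step 0: pivot 34 → sign +
step 1: pivot 1/34 → sign +
signature = (2, 0, 0)

Answer: (2, 0, 0)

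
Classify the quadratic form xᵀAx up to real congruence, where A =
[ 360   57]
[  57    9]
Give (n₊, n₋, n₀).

step 0: pivot 360 → sign +
step 1: pivot -1/40 → sign −
signature = (1, 1, 0)

Answer: (1, 1, 0)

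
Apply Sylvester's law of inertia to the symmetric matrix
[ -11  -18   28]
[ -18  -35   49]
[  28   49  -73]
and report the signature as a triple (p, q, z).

step 0: pivot -11 → sign −
step 1: pivot -61/11 → sign −
step 2: pivot 6/61 → sign +
signature = (1, 2, 0)

Answer: (1, 2, 0)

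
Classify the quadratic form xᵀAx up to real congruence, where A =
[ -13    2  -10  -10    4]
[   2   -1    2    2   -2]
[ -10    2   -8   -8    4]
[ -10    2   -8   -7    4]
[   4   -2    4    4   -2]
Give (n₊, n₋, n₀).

Answer: (2, 2, 1)

Derivation:
step 0: pivot -13 → sign −
step 1: pivot -9/13 → sign −
step 2: pivot 1 → sign +
step 3: pivot 2 → sign +
step 4: row/col 4 already zero → sign 0
signature = (2, 2, 1)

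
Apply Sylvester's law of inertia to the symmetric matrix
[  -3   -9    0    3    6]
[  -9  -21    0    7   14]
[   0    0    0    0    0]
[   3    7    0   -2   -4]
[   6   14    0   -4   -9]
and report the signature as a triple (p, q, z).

Answer: (2, 2, 1)

Derivation:
step 0: pivot -3 → sign −
step 1: pivot 6 → sign +
step 2: pivot 1/3 → sign +
step 3: pivot -1 → sign −
step 4: row/col 4 already zero → sign 0
signature = (2, 2, 1)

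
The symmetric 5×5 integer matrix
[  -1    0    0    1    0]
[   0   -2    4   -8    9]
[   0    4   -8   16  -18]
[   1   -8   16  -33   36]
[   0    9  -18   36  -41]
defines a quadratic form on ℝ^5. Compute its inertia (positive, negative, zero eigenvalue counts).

step 0: pivot -1 → sign −
step 1: pivot -2 → sign −
step 2: pivot -1/2 → sign −
step 3: row/col 3 already zero → sign 0
step 4: row/col 4 already zero → sign 0
signature = (0, 3, 2)

Answer: (0, 3, 2)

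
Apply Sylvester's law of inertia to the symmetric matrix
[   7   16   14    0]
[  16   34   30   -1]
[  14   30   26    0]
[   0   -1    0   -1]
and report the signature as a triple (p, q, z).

Answer: (2, 2, 0)

Derivation:
step 0: pivot 7 → sign +
step 1: pivot -18/7 → sign −
step 2: pivot -4/9 → sign −
step 3: pivot 3/4 → sign +
signature = (2, 2, 0)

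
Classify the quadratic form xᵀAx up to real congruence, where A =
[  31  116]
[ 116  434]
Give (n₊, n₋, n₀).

step 0: pivot 31 → sign +
step 1: pivot -2/31 → sign −
signature = (1, 1, 0)

Answer: (1, 1, 0)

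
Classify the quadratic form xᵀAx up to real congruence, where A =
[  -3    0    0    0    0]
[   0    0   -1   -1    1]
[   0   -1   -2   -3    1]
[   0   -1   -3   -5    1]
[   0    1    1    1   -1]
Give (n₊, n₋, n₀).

Answer: (1, 3, 1)

Derivation:
step 0: pivot -3 → sign −
step 1: pivot -2 → sign −
step 2: pivot 1/2 → sign +
step 3: pivot -1 → sign −
step 4: row/col 4 already zero → sign 0
signature = (1, 3, 1)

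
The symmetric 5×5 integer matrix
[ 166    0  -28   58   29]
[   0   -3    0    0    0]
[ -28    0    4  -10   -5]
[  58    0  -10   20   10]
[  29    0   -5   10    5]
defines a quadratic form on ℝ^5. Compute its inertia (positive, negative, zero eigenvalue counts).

step 0: pivot 166 → sign +
step 1: pivot -3 → sign −
step 2: pivot -60/83 → sign −
step 3: pivot -1/5 → sign −
step 4: row/col 4 already zero → sign 0
signature = (1, 3, 1)

Answer: (1, 3, 1)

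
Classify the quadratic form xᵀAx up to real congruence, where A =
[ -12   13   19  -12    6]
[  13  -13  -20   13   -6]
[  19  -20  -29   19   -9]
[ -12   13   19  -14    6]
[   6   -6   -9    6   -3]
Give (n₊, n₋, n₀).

step 0: pivot -12 → sign −
step 1: pivot 13/12 → sign +
step 2: pivot 10/13 → sign +
step 3: pivot -2 → sign −
step 4: pivot -3/10 → sign −
signature = (2, 3, 0)

Answer: (2, 3, 0)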